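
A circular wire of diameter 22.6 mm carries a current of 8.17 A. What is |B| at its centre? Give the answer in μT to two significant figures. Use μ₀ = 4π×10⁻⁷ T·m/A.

At the centre of a circular loop the Biot–Savart law gives B = μ₀I/(2R) (so R = 0.0113 m).
B = (4π×10⁻⁷ × 8.17) / (2 × 0.0113) = 4.54×10⁻⁴ T.

B ≈ 450 μT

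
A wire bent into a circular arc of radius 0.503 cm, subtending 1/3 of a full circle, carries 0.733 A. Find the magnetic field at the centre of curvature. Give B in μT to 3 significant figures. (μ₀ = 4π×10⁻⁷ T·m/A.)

The Biot–Savart field of a circular arc at its centre is B = μ₀Iφ/(4πR), with φ = 2.094 rad.
B = (4π×10⁻⁷ × 0.733 × 2.094) / (4π × 0.00503) = 3.05×10⁻⁵ T.

B ≈ 30.5 μT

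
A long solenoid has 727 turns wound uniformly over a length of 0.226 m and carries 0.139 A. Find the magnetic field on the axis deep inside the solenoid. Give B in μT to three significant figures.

Inside a long solenoid, B = μ₀nI with n = 3217 turns/m.
B = 4π×10⁻⁷ × 3217 × 0.139 = 5.62×10⁻⁴ T.

B ≈ 562 μT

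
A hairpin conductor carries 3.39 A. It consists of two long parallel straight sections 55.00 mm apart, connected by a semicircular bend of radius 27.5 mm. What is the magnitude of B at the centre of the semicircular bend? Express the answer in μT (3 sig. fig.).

B ≈ 63.4 μT

The semicircular arc contributes B_arc = μ₀I·π/(4πR) = μ₀I/(4R) = 3.87×10⁻⁵ T.
Each semi-infinite lead is at perpendicular distance R = 0.0275 m from the centre, with the perpendicular foot at its near end, so it contributes μ₀I/(4πR); both point the same way, together 2.47×10⁻⁵ T.
Arc and leads all point the same direction: B = 3.87×10⁻⁵ + 2.47×10⁻⁵ = 6.34×10⁻⁵ T.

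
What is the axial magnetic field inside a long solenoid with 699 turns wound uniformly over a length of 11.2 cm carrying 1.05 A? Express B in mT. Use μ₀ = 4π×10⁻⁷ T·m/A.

Inside a long solenoid, B = μ₀nI with n = 6241 turns/m.
B = 4π×10⁻⁷ × 6241 × 1.05 = 8.23×10⁻³ T.

B ≈ 8.23 mT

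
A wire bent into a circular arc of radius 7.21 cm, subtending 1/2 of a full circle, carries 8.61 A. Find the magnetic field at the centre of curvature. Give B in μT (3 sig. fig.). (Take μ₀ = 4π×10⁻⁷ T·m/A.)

B ≈ 37.5 μT

The Biot–Savart field of a circular arc at its centre is B = μ₀Iφ/(4πR), with φ = 3.142 rad.
B = (4π×10⁻⁷ × 8.61 × 3.142) / (4π × 0.0721) = 3.75×10⁻⁵ T.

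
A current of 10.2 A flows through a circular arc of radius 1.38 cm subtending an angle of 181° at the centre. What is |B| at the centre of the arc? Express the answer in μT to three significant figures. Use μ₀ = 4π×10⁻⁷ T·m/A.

B ≈ 233 μT

The Biot–Savart field of a circular arc at its centre is B = μ₀Iφ/(4πR), with φ = 3.159 rad.
B = (4π×10⁻⁷ × 10.2 × 3.159) / (4π × 0.0138) = 2.33×10⁻⁴ T.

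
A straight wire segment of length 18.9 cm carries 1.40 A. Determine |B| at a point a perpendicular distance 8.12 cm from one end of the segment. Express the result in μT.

B ≈ 1.58 μT

For a finite straight segment, B = (μ₀I/4πd)(sinθ₁ + sinθ₂), where θ₁, θ₂ are the angles from the perpendicular to each end.
The perpendicular foot is at one end, so the two end-offsets along the wire are 0 and L = 0.189 m.
sinθ₁ = 0/√(0²+0.0812²) = 0.0000; sinθ₂ = 0.189/√(0.189²+0.0812²) = 0.9188.
B = (4π×10⁻⁷ × 1.40) / (4π × 0.0812) × (0.0000 + 0.9188) = 1.58×10⁻⁶ T.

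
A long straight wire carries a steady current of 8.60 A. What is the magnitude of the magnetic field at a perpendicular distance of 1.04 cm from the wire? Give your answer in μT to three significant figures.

For an infinitely long straight wire, B = μ₀I/(2πd).
B = (4π×10⁻⁷ × 8.60) / (2π × 0.0104) = 1.65×10⁻⁴ T.

B ≈ 165 μT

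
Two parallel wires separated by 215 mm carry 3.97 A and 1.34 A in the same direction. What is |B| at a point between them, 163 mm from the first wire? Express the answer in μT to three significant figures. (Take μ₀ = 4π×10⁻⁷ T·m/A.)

B ≈ 0.283 μT

Each long wire gives B = μ₀I/(2πd). Distances are d₁ = 0.163 m and d₂ = 0.052 m.
B₁ = 4.87×10⁻⁶ T, B₂ = 5.15×10⁻⁶ T.
Between parallel currents the two contributions point in opposite directions, so they subtract. B = |B₁ − B₂| = |4.87×10⁻⁶ − 5.15×10⁻⁶| = 2.83×10⁻⁷ T.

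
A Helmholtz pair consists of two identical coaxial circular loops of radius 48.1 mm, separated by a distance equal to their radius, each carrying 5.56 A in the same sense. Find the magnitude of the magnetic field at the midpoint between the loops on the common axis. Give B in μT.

B ≈ 104 μT

Each loop contributes B = μ₀IR²/[2(R²+z²)^(3/2)] on the axis, with z measured from that loop.
Loop 1 (z = 0.02405 m): B₁ = 5.20×10⁻⁵ T. Loop 2 (z = 0.02405 m): B₂ = 5.20×10⁻⁵ T.
The fields add: B = B₁ + B₂ = 1.04×10⁻⁴ T.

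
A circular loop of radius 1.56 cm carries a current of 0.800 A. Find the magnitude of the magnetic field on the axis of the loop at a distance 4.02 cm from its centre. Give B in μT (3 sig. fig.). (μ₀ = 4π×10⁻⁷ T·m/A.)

On the axis of a circular loop, B = μ₀IR² / [2(R²+z²)^(3/2)].
R² + z² = (0.0156)² + (0.0402)² = 0.001859 m², and (R²+z²)^(3/2) = 8.02×10⁻⁵ m³.
B = (4π×10⁻⁷ × 0.800 × 0.0002434) / (2 × 8.02×10⁻⁵) = 1.53×10⁻⁶ T.

B ≈ 1.53 μT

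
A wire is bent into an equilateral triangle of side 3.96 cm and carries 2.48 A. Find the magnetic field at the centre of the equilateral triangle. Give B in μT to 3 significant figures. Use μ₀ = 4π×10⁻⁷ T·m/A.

Each side is a finite straight segment at perpendicular distance d = a/(2 tan(π/3)) = 0.01143 m from the centre, with end-angles ±π/3.
One side contributes B₁ = (μ₀I/4πd)·2 sin(π/3) = 3.76×10⁻⁵ T.
All 3 sides add in the same direction: B = 3 × 3.76×10⁻⁵ = 1.13×10⁻⁴ T.

B ≈ 113 μT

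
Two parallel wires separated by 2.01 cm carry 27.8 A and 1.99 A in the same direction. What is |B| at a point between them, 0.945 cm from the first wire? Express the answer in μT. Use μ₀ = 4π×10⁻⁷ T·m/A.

Each long wire gives B = μ₀I/(2πd). Distances are d₁ = 0.00945 m and d₂ = 0.01065 m.
B₁ = 5.88×10⁻⁴ T, B₂ = 3.74×10⁻⁵ T.
Between parallel currents the two contributions point in opposite directions, so they subtract. B = |B₁ − B₂| = |5.88×10⁻⁴ − 3.74×10⁻⁵| = 5.51×10⁻⁴ T.

B ≈ 551 μT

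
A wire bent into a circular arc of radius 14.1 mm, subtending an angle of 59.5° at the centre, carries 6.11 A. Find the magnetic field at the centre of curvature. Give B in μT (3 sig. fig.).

The Biot–Savart field of a circular arc at its centre is B = μ₀Iφ/(4πR), with φ = 1.038 rad.
B = (4π×10⁻⁷ × 6.11 × 1.038) / (4π × 0.0141) = 4.50×10⁻⁵ T.

B ≈ 45.0 μT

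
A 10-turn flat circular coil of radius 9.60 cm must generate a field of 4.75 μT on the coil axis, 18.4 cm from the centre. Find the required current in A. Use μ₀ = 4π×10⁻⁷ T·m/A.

I ≈ 0.733 A

For an N-turn coil, B = Nμ₀IR²/[2(R²+z²)^(3/2)] with R = 0.096 m, z = 0.184 m, so I = 2B(R²+z²)^(3/2)/(Nμ₀R²) = 2 × 4.75×10⁻⁶ × 8.94×10⁻³ / (10 × 4π×10⁻⁷ × 0.009216) = 0.733 A.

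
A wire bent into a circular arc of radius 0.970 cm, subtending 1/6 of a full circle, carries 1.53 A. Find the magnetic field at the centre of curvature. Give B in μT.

B ≈ 16.5 μT

The Biot–Savart field of a circular arc at its centre is B = μ₀Iφ/(4πR), with φ = 1.047 rad.
B = (4π×10⁻⁷ × 1.53 × 1.047) / (4π × 0.0097) = 1.65×10⁻⁵ T.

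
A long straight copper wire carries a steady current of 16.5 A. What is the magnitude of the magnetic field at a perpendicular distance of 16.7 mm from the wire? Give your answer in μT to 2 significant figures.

B ≈ 200 μT

For an infinitely long straight wire, B = μ₀I/(2πd).
B = (4π×10⁻⁷ × 16.5) / (2π × 0.0167) = 1.98×10⁻⁴ T.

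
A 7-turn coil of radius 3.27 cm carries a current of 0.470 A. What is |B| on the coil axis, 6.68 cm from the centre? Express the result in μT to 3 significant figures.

For an N-turn flat coil, B = Nμ₀IR²/[2(R²+z²)^(3/2)] with R = 0.0327 m, z = 0.0668 m.
B = 7 × 7.68×10⁻⁷ T = 5.37×10⁻⁶ T.

B ≈ 5.37 μT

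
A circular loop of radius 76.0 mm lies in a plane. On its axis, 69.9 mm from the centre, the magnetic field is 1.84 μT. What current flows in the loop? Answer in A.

On the axis of a loop, B = μ₀IR²/[2(R²+z²)^(3/2)], so I = 2B(R²+z²)^(3/2)/(μ₀R²).
R² + z² = 0.005776 + 0.004886 = 0.01066 m²; raised to 3/2 gives 1.10×10⁻³ m³.
I = 2 × 1.84×10⁻⁶ × 1.10×10⁻³ / (1.26×10⁻⁶ × 0.005776) = 0.558 A.

I ≈ 0.558 A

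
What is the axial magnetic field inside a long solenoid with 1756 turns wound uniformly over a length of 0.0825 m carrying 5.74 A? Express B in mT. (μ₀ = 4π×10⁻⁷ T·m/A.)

Inside a long solenoid, B = μ₀nI with n = 2.128×10⁴ turns/m.
B = 4π×10⁻⁷ × 2.128×10⁴ × 5.74 = 0.154 T.

B ≈ 154 mT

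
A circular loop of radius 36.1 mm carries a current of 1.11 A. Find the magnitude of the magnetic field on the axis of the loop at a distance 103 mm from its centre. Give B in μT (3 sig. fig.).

On the axis of a circular loop, B = μ₀IR² / [2(R²+z²)^(3/2)].
R² + z² = (0.0361)² + (0.103)² = 0.01191 m², and (R²+z²)^(3/2) = 1.30×10⁻³ m³.
B = (4π×10⁻⁷ × 1.11 × 0.001303) / (2 × 1.30×10⁻³) = 6.99×10⁻⁷ T.

B ≈ 0.699 μT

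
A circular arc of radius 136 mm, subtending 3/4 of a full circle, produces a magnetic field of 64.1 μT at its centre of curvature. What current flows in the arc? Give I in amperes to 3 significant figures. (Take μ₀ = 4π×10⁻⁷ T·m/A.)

I ≈ 18.5 A

For a circular arc, B = μ₀Iφ/(4πR) with φ in radians; here φ = 4.712 rad.
So I = 4πRB/(μ₀φ) = 4π × 0.136 × 6.41×10⁻⁵ / (4π×10⁻⁷ × 4.712) = 18.5 A.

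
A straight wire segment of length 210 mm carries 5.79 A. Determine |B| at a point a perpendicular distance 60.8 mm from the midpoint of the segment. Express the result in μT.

For a finite straight segment, B = (μ₀I/4πd)(sinθ₁ + sinθ₂), where θ₁, θ₂ are the angles from the perpendicular to each end.
The perpendicular from the point meets the wire at its midpoint, so each end is L/2 = 0.105 m away along the wire.
sinθ₁ = 0.105/√(0.105²+0.0608²) = 0.8654; sinθ₂ = 0.105/√(0.105²+0.0608²) = 0.8654.
B = (4π×10⁻⁷ × 5.79) / (4π × 0.0608) × (0.8654 + 0.8654) = 1.65×10⁻⁵ T.

B ≈ 16.5 μT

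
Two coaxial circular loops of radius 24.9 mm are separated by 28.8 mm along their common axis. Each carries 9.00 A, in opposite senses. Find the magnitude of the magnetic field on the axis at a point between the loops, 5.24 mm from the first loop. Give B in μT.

Each loop contributes B = μ₀IR²/[2(R²+z²)^(3/2)] on the axis, with z measured from that loop.
Loop 1 (z = 0.00524 m): B₁ = 2.13×10⁻⁴ T. Loop 2 (z = 0.02356 m): B₂ = 8.70×10⁻⁵ T.
The fields oppose: B = |B₁ − B₂| = 1.26×10⁻⁴ T.

B ≈ 126 μT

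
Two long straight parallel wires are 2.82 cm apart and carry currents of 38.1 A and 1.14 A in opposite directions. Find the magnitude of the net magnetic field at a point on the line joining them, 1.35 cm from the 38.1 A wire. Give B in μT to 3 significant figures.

Each long wire gives B = μ₀I/(2πd). Distances are d₁ = 0.0135 m and d₂ = 0.0147 m.
B₁ = 5.64×10⁻⁴ T, B₂ = 1.55×10⁻⁵ T.
Between antiparallel currents both contributions point the same way, so they add. B = B₁ + B₂ = 5.64×10⁻⁴ + 1.55×10⁻⁵ = 5.80×10⁻⁴ T.

B ≈ 580 μT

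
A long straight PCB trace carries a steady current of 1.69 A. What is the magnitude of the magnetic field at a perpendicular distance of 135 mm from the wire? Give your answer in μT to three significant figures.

For an infinitely long straight wire, B = μ₀I/(2πd).
B = (4π×10⁻⁷ × 1.69) / (2π × 0.135) = 2.50×10⁻⁶ T.

B ≈ 2.50 μT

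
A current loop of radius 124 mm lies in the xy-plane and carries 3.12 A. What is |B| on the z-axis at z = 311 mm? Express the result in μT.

On the axis of a circular loop, B = μ₀IR² / [2(R²+z²)^(3/2)].
R² + z² = (0.124)² + (0.311)² = 0.1121 m², and (R²+z²)^(3/2) = 3.75×10⁻² m³.
B = (4π×10⁻⁷ × 3.12 × 0.01538) / (2 × 3.75×10⁻²) = 8.03×10⁻⁷ T.

B ≈ 0.803 μT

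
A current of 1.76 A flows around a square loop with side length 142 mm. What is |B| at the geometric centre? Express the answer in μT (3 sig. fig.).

Each side is a finite straight segment at perpendicular distance d = a/(2 tan(π/4)) = 0.071 m from the centre, with end-angles ±π/4.
One side contributes B₁ = (μ₀I/4πd)·2 sin(π/4) = 3.51×10⁻⁶ T.
All 4 sides add in the same direction: B = 4 × 3.51×10⁻⁶ = 1.40×10⁻⁵ T.

B ≈ 14.0 μT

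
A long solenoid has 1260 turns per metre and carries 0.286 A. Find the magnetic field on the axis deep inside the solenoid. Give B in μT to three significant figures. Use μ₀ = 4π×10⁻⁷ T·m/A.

B ≈ 453 μT

Inside a long solenoid, B = μ₀nI with n = 1260 turns/m.
B = 4π×10⁻⁷ × 1260 × 0.286 = 4.53×10⁻⁴ T.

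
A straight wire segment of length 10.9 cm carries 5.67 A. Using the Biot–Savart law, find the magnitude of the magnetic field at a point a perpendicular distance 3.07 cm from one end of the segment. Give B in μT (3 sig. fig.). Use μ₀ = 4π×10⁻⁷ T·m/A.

For a finite straight segment, B = (μ₀I/4πd)(sinθ₁ + sinθ₂), where θ₁, θ₂ are the angles from the perpendicular to each end.
The perpendicular foot is at one end, so the two end-offsets along the wire are 0 and L = 0.109 m.
sinθ₁ = 0/√(0²+0.0307²) = 0.0000; sinθ₂ = 0.109/√(0.109²+0.0307²) = 0.9626.
B = (4π×10⁻⁷ × 5.67) / (4π × 0.0307) × (0.0000 + 0.9626) = 1.78×10⁻⁵ T.

B ≈ 17.8 μT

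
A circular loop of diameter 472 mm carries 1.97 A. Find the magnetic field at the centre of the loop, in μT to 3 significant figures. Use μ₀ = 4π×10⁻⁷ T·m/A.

At the centre of a circular loop the Biot–Savart law gives B = μ₀I/(2R) (so R = 0.236 m).
B = (4π×10⁻⁷ × 1.97) / (2 × 0.236) = 5.24×10⁻⁶ T.

B ≈ 5.24 μT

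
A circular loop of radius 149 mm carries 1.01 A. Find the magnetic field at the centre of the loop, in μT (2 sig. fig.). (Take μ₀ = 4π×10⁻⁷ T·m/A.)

B ≈ 4.3 μT

At the centre of a circular loop the Biot–Savart law gives B = μ₀I/(2R).
B = (4π×10⁻⁷ × 1.01) / (2 × 0.149) = 4.26×10⁻⁶ T.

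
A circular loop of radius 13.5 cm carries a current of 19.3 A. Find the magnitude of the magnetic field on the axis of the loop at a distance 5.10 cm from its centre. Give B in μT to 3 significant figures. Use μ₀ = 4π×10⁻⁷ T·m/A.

On the axis of a circular loop, B = μ₀IR² / [2(R²+z²)^(3/2)].
R² + z² = (0.135)² + (0.051)² = 0.02083 m², and (R²+z²)^(3/2) = 3.01×10⁻³ m³.
B = (4π×10⁻⁷ × 19.3 × 0.01823) / (2 × 3.01×10⁻³) = 7.35×10⁻⁵ T.

B ≈ 73.5 μT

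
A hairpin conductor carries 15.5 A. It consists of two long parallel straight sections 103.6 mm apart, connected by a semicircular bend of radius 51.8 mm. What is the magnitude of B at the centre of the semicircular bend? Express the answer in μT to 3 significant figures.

The semicircular arc contributes B_arc = μ₀I·π/(4πR) = μ₀I/(4R) = 9.40×10⁻⁵ T.
Each semi-infinite lead is at perpendicular distance R = 0.0518 m from the centre, with the perpendicular foot at its near end, so it contributes μ₀I/(4πR); both point the same way, together 5.98×10⁻⁵ T.
Arc and leads all point the same direction: B = 9.40×10⁻⁵ + 5.98×10⁻⁵ = 1.54×10⁻⁴ T.

B ≈ 154 μT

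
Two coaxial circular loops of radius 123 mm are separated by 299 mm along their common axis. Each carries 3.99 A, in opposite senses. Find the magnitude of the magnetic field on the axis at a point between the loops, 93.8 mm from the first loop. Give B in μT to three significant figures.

B ≈ 7.48 μT

Each loop contributes B = μ₀IR²/[2(R²+z²)^(3/2)] on the axis, with z measured from that loop.
Loop 1 (z = 0.0938 m): B₁ = 1.02×10⁻⁵ T. Loop 2 (z = 0.2052 m): B₂ = 2.77×10⁻⁶ T.
The fields oppose: B = |B₁ − B₂| = 7.48×10⁻⁶ T.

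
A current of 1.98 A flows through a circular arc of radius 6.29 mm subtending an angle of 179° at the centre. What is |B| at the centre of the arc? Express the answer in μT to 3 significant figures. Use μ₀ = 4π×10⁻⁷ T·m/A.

B ≈ 98.3 μT

The Biot–Savart field of a circular arc at its centre is B = μ₀Iφ/(4πR), with φ = 3.124 rad.
B = (4π×10⁻⁷ × 1.98 × 3.124) / (4π × 0.00629) = 9.83×10⁻⁵ T.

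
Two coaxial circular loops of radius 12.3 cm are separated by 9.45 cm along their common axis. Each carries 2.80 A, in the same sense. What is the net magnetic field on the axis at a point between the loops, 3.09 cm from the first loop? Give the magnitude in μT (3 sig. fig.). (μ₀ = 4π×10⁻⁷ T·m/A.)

B ≈ 23.1 μT

Each loop contributes B = μ₀IR²/[2(R²+z²)^(3/2)] on the axis, with z measured from that loop.
Loop 1 (z = 0.0309 m): B₁ = 1.30×10⁻⁵ T. Loop 2 (z = 0.0636 m): B₂ = 1.00×10⁻⁵ T.
The fields add: B = B₁ + B₂ = 2.31×10⁻⁵ T.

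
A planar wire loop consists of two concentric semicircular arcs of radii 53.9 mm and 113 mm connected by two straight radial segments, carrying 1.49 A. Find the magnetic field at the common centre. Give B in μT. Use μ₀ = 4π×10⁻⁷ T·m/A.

The radial connectors point toward the centre, so dl × r̂ = 0 and they contribute nothing.
Each semicircle gives μ₀I/(4R): inner arc 8.68×10⁻⁶ T, outer arc 4.14×10⁻⁶ T.
The two arcs carry current in opposite angular senses, so their fields oppose: B = |8.68×10⁻⁶ − 4.14×10⁻⁶| = 4.54×10⁻⁶ T.

B ≈ 4.54 μT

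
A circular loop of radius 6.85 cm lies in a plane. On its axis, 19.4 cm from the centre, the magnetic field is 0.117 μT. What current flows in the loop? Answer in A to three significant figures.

On the axis of a loop, B = μ₀IR²/[2(R²+z²)^(3/2)], so I = 2B(R²+z²)^(3/2)/(μ₀R²).
R² + z² = 0.004692 + 0.03764 = 0.04233 m²; raised to 3/2 gives 8.71×10⁻³ m³.
I = 2 × 1.17×10⁻⁷ × 8.71×10⁻³ / (1.26×10⁻⁶ × 0.004692) = 0.346 A.

I ≈ 0.346 A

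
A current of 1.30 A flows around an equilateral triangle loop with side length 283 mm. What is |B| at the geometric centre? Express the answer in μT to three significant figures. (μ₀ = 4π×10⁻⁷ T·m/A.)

B ≈ 8.27 μT

Each side is a finite straight segment at perpendicular distance d = a/(2 tan(π/3)) = 0.0817 m from the centre, with end-angles ±π/3.
One side contributes B₁ = (μ₀I/4πd)·2 sin(π/3) = 2.76×10⁻⁶ T.
All 3 sides add in the same direction: B = 3 × 2.76×10⁻⁶ = 8.27×10⁻⁶ T.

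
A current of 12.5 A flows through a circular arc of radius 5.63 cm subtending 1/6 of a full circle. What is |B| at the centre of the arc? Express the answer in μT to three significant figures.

The Biot–Savart field of a circular arc at its centre is B = μ₀Iφ/(4πR), with φ = 1.047 rad.
B = (4π×10⁻⁷ × 12.5 × 1.047) / (4π × 0.0563) = 2.33×10⁻⁵ T.

B ≈ 23.3 μT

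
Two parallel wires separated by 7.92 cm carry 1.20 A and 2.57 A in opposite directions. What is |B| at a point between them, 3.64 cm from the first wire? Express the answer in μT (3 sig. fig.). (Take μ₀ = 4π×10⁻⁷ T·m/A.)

B ≈ 18.6 μT

Each long wire gives B = μ₀I/(2πd). Distances are d₁ = 0.0364 m and d₂ = 0.0428 m.
B₁ = 6.59×10⁻⁶ T, B₂ = 1.20×10⁻⁵ T.
Between antiparallel currents both contributions point the same way, so they add. B = B₁ + B₂ = 6.59×10⁻⁶ + 1.20×10⁻⁵ = 1.86×10⁻⁵ T.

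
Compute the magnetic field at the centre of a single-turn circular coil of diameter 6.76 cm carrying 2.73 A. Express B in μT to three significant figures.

At the centre of a circular loop the Biot–Savart law gives B = μ₀I/(2R) (so R = 0.0338 m).
B = (4π×10⁻⁷ × 2.73) / (2 × 0.0338) = 5.07×10⁻⁵ T.

B ≈ 50.7 μT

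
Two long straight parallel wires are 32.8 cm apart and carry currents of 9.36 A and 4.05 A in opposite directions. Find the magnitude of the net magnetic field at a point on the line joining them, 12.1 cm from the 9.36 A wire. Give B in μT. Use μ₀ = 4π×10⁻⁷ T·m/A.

Each long wire gives B = μ₀I/(2πd). Distances are d₁ = 0.121 m and d₂ = 0.207 m.
B₁ = 1.55×10⁻⁵ T, B₂ = 3.91×10⁻⁶ T.
Between antiparallel currents both contributions point the same way, so they add. B = B₁ + B₂ = 1.55×10⁻⁵ + 3.91×10⁻⁶ = 1.94×10⁻⁵ T.

B ≈ 19.4 μT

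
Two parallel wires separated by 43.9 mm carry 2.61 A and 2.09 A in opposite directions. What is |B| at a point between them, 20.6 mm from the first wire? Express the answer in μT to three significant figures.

Each long wire gives B = μ₀I/(2πd). Distances are d₁ = 0.0206 m and d₂ = 0.0233 m.
B₁ = 2.53×10⁻⁵ T, B₂ = 1.79×10⁻⁵ T.
Between antiparallel currents both contributions point the same way, so they add. B = B₁ + B₂ = 2.53×10⁻⁵ + 1.79×10⁻⁵ = 4.33×10⁻⁵ T.

B ≈ 43.3 μT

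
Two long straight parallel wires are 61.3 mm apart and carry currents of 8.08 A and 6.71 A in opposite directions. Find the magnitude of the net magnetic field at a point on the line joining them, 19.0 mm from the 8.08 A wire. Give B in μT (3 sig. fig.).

B ≈ 117 μT

Each long wire gives B = μ₀I/(2πd). Distances are d₁ = 0.019 m and d₂ = 0.0423 m.
B₁ = 8.51×10⁻⁵ T, B₂ = 3.17×10⁻⁵ T.
Between antiparallel currents both contributions point the same way, so they add. B = B₁ + B₂ = 8.51×10⁻⁵ + 3.17×10⁻⁵ = 1.17×10⁻⁴ T.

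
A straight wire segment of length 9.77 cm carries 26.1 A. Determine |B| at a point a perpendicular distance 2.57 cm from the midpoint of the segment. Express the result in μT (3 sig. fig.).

B ≈ 180 μT

For a finite straight segment, B = (μ₀I/4πd)(sinθ₁ + sinθ₂), where θ₁, θ₂ are the angles from the perpendicular to each end.
The perpendicular from the point meets the wire at its midpoint, so each end is L/2 = 0.04885 m away along the wire.
sinθ₁ = 0.04885/√(0.04885²+0.0257²) = 0.8850; sinθ₂ = 0.04885/√(0.04885²+0.0257²) = 0.8850.
B = (4π×10⁻⁷ × 26.1) / (4π × 0.0257) × (0.8850 + 0.8850) = 1.80×10⁻⁴ T.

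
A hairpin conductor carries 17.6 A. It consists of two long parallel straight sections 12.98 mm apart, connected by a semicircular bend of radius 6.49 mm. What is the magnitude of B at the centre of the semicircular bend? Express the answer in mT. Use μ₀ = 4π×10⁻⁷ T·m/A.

B ≈ 1.39 mT

The semicircular arc contributes B_arc = μ₀I·π/(4πR) = μ₀I/(4R) = 8.52×10⁻⁴ T.
Each semi-infinite lead is at perpendicular distance R = 0.00649 m from the centre, with the perpendicular foot at its near end, so it contributes μ₀I/(4πR); both point the same way, together 5.42×10⁻⁴ T.
Arc and leads all point the same direction: B = 8.52×10⁻⁴ + 5.42×10⁻⁴ = 1.39×10⁻³ T.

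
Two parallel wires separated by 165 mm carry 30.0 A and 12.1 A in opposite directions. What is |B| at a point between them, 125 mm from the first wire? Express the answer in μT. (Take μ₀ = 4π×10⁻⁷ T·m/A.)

B ≈ 108 μT

Each long wire gives B = μ₀I/(2πd). Distances are d₁ = 0.125 m and d₂ = 0.04 m.
B₁ = 4.80×10⁻⁵ T, B₂ = 6.05×10⁻⁵ T.
Between antiparallel currents both contributions point the same way, so they add. B = B₁ + B₂ = 4.80×10⁻⁵ + 6.05×10⁻⁵ = 1.08×10⁻⁴ T.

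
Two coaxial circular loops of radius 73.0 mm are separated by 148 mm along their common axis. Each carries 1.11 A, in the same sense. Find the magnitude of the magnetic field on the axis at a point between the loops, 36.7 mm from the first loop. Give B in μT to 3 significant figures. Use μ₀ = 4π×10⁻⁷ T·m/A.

Each loop contributes B = μ₀IR²/[2(R²+z²)^(3/2)] on the axis, with z measured from that loop.
Loop 1 (z = 0.0367 m): B₁ = 6.81×10⁻⁶ T. Loop 2 (z = 0.1113 m): B₂ = 1.58×10⁻⁶ T.
The fields add: B = B₁ + B₂ = 8.39×10⁻⁶ T.

B ≈ 8.39 μT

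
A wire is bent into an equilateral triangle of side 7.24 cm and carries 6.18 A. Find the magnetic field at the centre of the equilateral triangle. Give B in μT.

B ≈ 154 μT

Each side is a finite straight segment at perpendicular distance d = a/(2 tan(π/3)) = 0.0209 m from the centre, with end-angles ±π/3.
One side contributes B₁ = (μ₀I/4πd)·2 sin(π/3) = 5.12×10⁻⁵ T.
All 3 sides add in the same direction: B = 3 × 5.12×10⁻⁵ = 1.54×10⁻⁴ T.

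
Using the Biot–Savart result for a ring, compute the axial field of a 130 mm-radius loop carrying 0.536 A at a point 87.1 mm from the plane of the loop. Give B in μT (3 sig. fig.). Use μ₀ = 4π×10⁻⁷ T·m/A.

B ≈ 1.49 μT

On the axis of a circular loop, B = μ₀IR² / [2(R²+z²)^(3/2)].
R² + z² = (0.13)² + (0.0871)² = 0.02449 m², and (R²+z²)^(3/2) = 3.83×10⁻³ m³.
B = (4π×10⁻⁷ × 0.536 × 0.0169) / (2 × 3.83×10⁻³) = 1.49×10⁻⁶ T.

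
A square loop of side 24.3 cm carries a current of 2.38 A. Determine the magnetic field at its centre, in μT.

B ≈ 11.1 μT

Each side is a finite straight segment at perpendicular distance d = a/(2 tan(π/4)) = 0.1215 m from the centre, with end-angles ±π/4.
One side contributes B₁ = (μ₀I/4πd)·2 sin(π/4) = 2.77×10⁻⁶ T.
All 4 sides add in the same direction: B = 4 × 2.77×10⁻⁶ = 1.11×10⁻⁵ T.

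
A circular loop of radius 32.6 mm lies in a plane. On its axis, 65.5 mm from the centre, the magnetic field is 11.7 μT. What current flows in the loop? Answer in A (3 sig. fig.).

On the axis of a loop, B = μ₀IR²/[2(R²+z²)^(3/2)], so I = 2B(R²+z²)^(3/2)/(μ₀R²).
R² + z² = 0.001063 + 0.00429 = 0.005353 m²; raised to 3/2 gives 3.92×10⁻⁴ m³.
I = 2 × 1.17×10⁻⁵ × 3.92×10⁻⁴ / (1.26×10⁻⁶ × 0.001063) = 6.86 A.

I ≈ 6.86 A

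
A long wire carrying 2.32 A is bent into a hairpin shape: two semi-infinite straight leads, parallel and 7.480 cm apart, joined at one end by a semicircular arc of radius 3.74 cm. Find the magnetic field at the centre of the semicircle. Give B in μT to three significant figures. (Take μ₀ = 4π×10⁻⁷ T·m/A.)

B ≈ 31.9 μT

The semicircular arc contributes B_arc = μ₀I·π/(4πR) = μ₀I/(4R) = 1.95×10⁻⁵ T.
Each semi-infinite lead is at perpendicular distance R = 0.0374 m from the centre, with the perpendicular foot at its near end, so it contributes μ₀I/(4πR); both point the same way, together 1.24×10⁻⁵ T.
Arc and leads all point the same direction: B = 1.95×10⁻⁵ + 1.24×10⁻⁵ = 3.19×10⁻⁵ T.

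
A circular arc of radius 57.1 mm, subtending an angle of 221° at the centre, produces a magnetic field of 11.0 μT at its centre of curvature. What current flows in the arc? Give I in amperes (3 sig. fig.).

I ≈ 1.63 A

For a circular arc, B = μ₀Iφ/(4πR) with φ in radians; here φ = 3.857 rad.
So I = 4πRB/(μ₀φ) = 4π × 0.0571 × 1.10×10⁻⁵ / (4π×10⁻⁷ × 3.857) = 1.63 A.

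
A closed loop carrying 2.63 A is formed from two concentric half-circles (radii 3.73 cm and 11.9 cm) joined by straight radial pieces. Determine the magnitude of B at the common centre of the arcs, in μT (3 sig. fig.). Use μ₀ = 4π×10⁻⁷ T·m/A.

B ≈ 15.2 μT

The radial connectors point toward the centre, so dl × r̂ = 0 and they contribute nothing.
Each semicircle gives μ₀I/(4R): inner arc 2.22×10⁻⁵ T, outer arc 6.94×10⁻⁶ T.
The two arcs carry current in opposite angular senses, so their fields oppose: B = |2.22×10⁻⁵ − 6.94×10⁻⁶| = 1.52×10⁻⁵ T.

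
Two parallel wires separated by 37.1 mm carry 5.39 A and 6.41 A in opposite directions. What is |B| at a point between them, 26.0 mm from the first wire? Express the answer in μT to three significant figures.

B ≈ 157 μT

Each long wire gives B = μ₀I/(2πd). Distances are d₁ = 0.026 m and d₂ = 0.0111 m.
B₁ = 4.15×10⁻⁵ T, B₂ = 1.15×10⁻⁴ T.
Between antiparallel currents both contributions point the same way, so they add. B = B₁ + B₂ = 4.15×10⁻⁵ + 1.15×10⁻⁴ = 1.57×10⁻⁴ T.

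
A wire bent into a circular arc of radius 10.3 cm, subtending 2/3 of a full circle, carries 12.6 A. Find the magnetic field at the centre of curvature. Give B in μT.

The Biot–Savart field of a circular arc at its centre is B = μ₀Iφ/(4πR), with φ = 4.189 rad.
B = (4π×10⁻⁷ × 12.6 × 4.189) / (4π × 0.103) = 5.12×10⁻⁵ T.

B ≈ 51.2 μT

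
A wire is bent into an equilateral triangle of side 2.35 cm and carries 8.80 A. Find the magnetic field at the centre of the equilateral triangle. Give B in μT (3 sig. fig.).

B ≈ 674 μT

Each side is a finite straight segment at perpendicular distance d = a/(2 tan(π/3)) = 0.006784 m from the centre, with end-angles ±π/3.
One side contributes B₁ = (μ₀I/4πd)·2 sin(π/3) = 2.25×10⁻⁴ T.
All 3 sides add in the same direction: B = 3 × 2.25×10⁻⁴ = 6.74×10⁻⁴ T.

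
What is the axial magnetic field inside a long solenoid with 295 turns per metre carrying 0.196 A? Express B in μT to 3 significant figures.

B ≈ 72.7 μT

Inside a long solenoid, B = μ₀nI with n = 295 turns/m.
B = 4π×10⁻⁷ × 295 × 0.196 = 7.27×10⁻⁵ T.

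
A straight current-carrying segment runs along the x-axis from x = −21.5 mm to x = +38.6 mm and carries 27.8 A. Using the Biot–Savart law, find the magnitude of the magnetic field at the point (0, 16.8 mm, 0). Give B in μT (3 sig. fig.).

B ≈ 282 μT

For a finite straight segment, B = (μ₀I/4πd)(sinθ₁ + sinθ₂), where θ₁, θ₂ are the angles from the perpendicular to each end.
The perpendicular distance is d = 0.0168 m; the end-offsets along the wire are a = 0.0215 m and b = 0.0386 m.
sinθ₁ = 0.0215/√(0.0215²+0.0168²) = 0.7880; sinθ₂ = 0.0386/√(0.0386²+0.0168²) = 0.9169.
B = (4π×10⁻⁷ × 27.8) / (4π × 0.0168) × (0.7880 + 0.9169) = 2.82×10⁻⁴ T.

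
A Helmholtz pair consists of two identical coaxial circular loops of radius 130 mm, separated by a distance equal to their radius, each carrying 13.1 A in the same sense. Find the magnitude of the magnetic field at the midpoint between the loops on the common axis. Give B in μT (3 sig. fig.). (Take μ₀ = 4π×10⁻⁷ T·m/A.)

B ≈ 90.6 μT

Each loop contributes B = μ₀IR²/[2(R²+z²)^(3/2)] on the axis, with z measured from that loop.
Loop 1 (z = 0.065 m): B₁ = 4.53×10⁻⁵ T. Loop 2 (z = 0.065 m): B₂ = 4.53×10⁻⁵ T.
The fields add: B = B₁ + B₂ = 9.06×10⁻⁵ T.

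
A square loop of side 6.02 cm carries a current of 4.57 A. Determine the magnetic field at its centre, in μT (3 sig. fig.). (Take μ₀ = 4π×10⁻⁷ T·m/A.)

B ≈ 85.9 μT

Each side is a finite straight segment at perpendicular distance d = a/(2 tan(π/4)) = 0.0301 m from the centre, with end-angles ±π/4.
One side contributes B₁ = (μ₀I/4πd)·2 sin(π/4) = 2.15×10⁻⁵ T.
All 4 sides add in the same direction: B = 4 × 2.15×10⁻⁵ = 8.59×10⁻⁵ T.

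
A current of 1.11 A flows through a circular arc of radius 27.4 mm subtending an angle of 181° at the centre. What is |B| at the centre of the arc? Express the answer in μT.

B ≈ 12.8 μT

The Biot–Savart field of a circular arc at its centre is B = μ₀Iφ/(4πR), with φ = 3.159 rad.
B = (4π×10⁻⁷ × 1.11 × 3.159) / (4π × 0.0274) = 1.28×10⁻⁵ T.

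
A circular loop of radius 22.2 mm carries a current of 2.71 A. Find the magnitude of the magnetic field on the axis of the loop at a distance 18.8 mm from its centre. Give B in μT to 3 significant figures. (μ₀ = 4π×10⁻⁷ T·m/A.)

On the axis of a circular loop, B = μ₀IR² / [2(R²+z²)^(3/2)].
R² + z² = (0.0222)² + (0.0188)² = 0.0008463 m², and (R²+z²)^(3/2) = 2.46×10⁻⁵ m³.
B = (4π×10⁻⁷ × 2.71 × 0.0004928) / (2 × 2.46×10⁻⁵) = 3.41×10⁻⁵ T.

B ≈ 34.1 μT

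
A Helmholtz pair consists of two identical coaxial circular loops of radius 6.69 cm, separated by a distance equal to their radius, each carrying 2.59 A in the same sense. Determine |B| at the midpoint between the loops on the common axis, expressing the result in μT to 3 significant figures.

B ≈ 34.8 μT

Each loop contributes B = μ₀IR²/[2(R²+z²)^(3/2)] on the axis, with z measured from that loop.
Loop 1 (z = 0.03345 m): B₁ = 1.74×10⁻⁵ T. Loop 2 (z = 0.03345 m): B₂ = 1.74×10⁻⁵ T.
The fields add: B = B₁ + B₂ = 3.48×10⁻⁵ T.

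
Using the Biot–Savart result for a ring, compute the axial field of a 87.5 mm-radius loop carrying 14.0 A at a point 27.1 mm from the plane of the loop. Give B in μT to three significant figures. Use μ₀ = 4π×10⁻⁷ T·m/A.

On the axis of a circular loop, B = μ₀IR² / [2(R²+z²)^(3/2)].
R² + z² = (0.0875)² + (0.0271)² = 0.008391 m², and (R²+z²)^(3/2) = 7.69×10⁻⁴ m³.
B = (4π×10⁻⁷ × 14.0 × 0.007656) / (2 × 7.69×10⁻⁴) = 8.76×10⁻⁵ T.

B ≈ 87.6 μT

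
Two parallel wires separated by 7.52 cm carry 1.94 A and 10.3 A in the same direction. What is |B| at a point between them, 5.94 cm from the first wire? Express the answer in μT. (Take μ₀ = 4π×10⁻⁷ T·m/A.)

Each long wire gives B = μ₀I/(2πd). Distances are d₁ = 0.0594 m and d₂ = 0.0158 m.
B₁ = 6.53×10⁻⁶ T, B₂ = 1.30×10⁻⁴ T.
Between parallel currents the two contributions point in opposite directions, so they subtract. B = |B₁ − B₂| = |6.53×10⁻⁶ − 1.30×10⁻⁴| = 1.24×10⁻⁴ T.

B ≈ 124 μT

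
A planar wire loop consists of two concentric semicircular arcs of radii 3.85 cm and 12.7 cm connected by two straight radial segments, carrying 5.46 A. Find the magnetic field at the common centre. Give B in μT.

The radial connectors point toward the centre, so dl × r̂ = 0 and they contribute nothing.
Each semicircle gives μ₀I/(4R): inner arc 4.46×10⁻⁵ T, outer arc 1.35×10⁻⁵ T.
The two arcs carry current in opposite angular senses, so their fields oppose: B = |4.46×10⁻⁵ − 1.35×10⁻⁵| = 3.10×10⁻⁵ T.

B ≈ 31.0 μT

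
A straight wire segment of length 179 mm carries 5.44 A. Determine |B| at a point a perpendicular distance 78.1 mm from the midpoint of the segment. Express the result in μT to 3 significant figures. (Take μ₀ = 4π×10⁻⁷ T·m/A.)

For a finite straight segment, B = (μ₀I/4πd)(sinθ₁ + sinθ₂), where θ₁, θ₂ are the angles from the perpendicular to each end.
The perpendicular from the point meets the wire at its midpoint, so each end is L/2 = 0.0895 m away along the wire.
sinθ₁ = 0.0895/√(0.0895²+0.0781²) = 0.7535; sinθ₂ = 0.0895/√(0.0895²+0.0781²) = 0.7535.
B = (4π×10⁻⁷ × 5.44) / (4π × 0.0781) × (0.7535 + 0.7535) = 1.05×10⁻⁵ T.

B ≈ 10.5 μT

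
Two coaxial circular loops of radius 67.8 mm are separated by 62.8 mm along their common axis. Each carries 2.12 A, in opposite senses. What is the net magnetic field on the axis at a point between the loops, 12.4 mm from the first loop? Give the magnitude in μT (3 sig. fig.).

Each loop contributes B = μ₀IR²/[2(R²+z²)^(3/2)] on the axis, with z measured from that loop.
Loop 1 (z = 0.0124 m): B₁ = 1.87×10⁻⁵ T. Loop 2 (z = 0.0504 m): B₂ = 1.02×10⁻⁵ T.
The fields oppose: B = |B₁ − B₂| = 8.54×10⁻⁶ T.

B ≈ 8.54 μT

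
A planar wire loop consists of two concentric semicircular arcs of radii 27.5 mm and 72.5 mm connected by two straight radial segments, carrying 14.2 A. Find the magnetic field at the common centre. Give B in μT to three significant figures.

The radial connectors point toward the centre, so dl × r̂ = 0 and they contribute nothing.
Each semicircle gives μ₀I/(4R): inner arc 1.62×10⁻⁴ T, outer arc 6.15×10⁻⁵ T.
The two arcs carry current in opposite angular senses, so their fields oppose: B = |1.62×10⁻⁴ − 6.15×10⁻⁵| = 1.01×10⁻⁴ T.

B ≈ 101 μT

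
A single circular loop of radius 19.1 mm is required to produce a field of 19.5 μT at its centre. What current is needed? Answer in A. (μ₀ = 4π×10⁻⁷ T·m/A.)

At the centre of a circular loop B = μ₀I/(2R), so I = 2RB/μ₀.
With R = 0.0191 m, I = 2 × 0.0191 × 1.95×10⁻⁵ / (4π×10⁻⁷) = 0.593 A.

I ≈ 0.593 A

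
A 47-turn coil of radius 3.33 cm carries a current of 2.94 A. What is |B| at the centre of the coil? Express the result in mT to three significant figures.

B ≈ 2.61 mT

For an N-turn flat coil, B = Nμ₀I/(2R) with R = 0.0333 m.
B = 47 × 5.55×10⁻⁵ T = 2.61×10⁻³ T.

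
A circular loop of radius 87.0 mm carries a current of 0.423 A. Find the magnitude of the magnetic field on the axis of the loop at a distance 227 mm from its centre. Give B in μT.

On the axis of a circular loop, B = μ₀IR² / [2(R²+z²)^(3/2)].
R² + z² = (0.087)² + (0.227)² = 0.0591 m², and (R²+z²)^(3/2) = 1.44×10⁻² m³.
B = (4π×10⁻⁷ × 0.423 × 0.007569) / (2 × 1.44×10⁻²) = 1.40×10⁻⁷ T.

B ≈ 0.140 μT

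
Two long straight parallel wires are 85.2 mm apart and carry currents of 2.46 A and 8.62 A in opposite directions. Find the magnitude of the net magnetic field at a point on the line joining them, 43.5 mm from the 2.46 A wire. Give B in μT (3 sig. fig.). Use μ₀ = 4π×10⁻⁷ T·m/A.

Each long wire gives B = μ₀I/(2πd). Distances are d₁ = 0.0435 m and d₂ = 0.0417 m.
B₁ = 1.13×10⁻⁵ T, B₂ = 4.13×10⁻⁵ T.
Between antiparallel currents both contributions point the same way, so they add. B = B₁ + B₂ = 1.13×10⁻⁵ + 4.13×10⁻⁵ = 5.27×10⁻⁵ T.

B ≈ 52.7 μT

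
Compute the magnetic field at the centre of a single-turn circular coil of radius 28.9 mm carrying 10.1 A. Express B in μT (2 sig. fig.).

B ≈ 220 μT

At the centre of a circular loop the Biot–Savart law gives B = μ₀I/(2R).
B = (4π×10⁻⁷ × 10.1) / (2 × 0.0289) = 2.20×10⁻⁴ T.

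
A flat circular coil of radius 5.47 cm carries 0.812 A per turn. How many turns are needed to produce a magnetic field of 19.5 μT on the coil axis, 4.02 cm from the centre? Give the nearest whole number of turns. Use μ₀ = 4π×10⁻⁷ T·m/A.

N = 4

For an N-turn coil, B = Nμ₀IR²/[2(R²+z²)^(3/2)]. A single turn gives B₁ = 4.88×10⁻⁶ T with R = 0.0547 m, z = 0.0402 m.
N = B/B₁ = 1.95×10⁻⁵ / 4.88×10⁻⁶ = 4.00.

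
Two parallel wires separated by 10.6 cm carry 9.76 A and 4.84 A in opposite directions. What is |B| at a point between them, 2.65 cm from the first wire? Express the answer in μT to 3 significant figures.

Each long wire gives B = μ₀I/(2πd). Distances are d₁ = 0.0265 m and d₂ = 0.0795 m.
B₁ = 7.37×10⁻⁵ T, B₂ = 1.22×10⁻⁵ T.
Between antiparallel currents both contributions point the same way, so they add. B = B₁ + B₂ = 7.37×10⁻⁵ + 1.22×10⁻⁵ = 8.58×10⁻⁵ T.

B ≈ 85.8 μT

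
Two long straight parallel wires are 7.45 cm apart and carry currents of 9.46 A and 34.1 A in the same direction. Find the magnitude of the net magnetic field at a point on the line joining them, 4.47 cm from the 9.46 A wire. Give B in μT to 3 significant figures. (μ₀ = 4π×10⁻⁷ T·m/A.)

Each long wire gives B = μ₀I/(2πd). Distances are d₁ = 0.0447 m and d₂ = 0.0298 m.
B₁ = 4.23×10⁻⁵ T, B₂ = 2.29×10⁻⁴ T.
Between parallel currents the two contributions point in opposite directions, so they subtract. B = |B₁ − B₂| = |4.23×10⁻⁵ − 2.29×10⁻⁴| = 1.87×10⁻⁴ T.

B ≈ 187 μT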